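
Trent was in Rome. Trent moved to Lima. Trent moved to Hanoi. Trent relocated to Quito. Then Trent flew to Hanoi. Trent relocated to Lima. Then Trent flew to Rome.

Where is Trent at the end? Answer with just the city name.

Answer: Rome

Derivation:
Tracking Trent's location:
Start: Trent is in Rome.
After move 1: Rome -> Lima. Trent is in Lima.
After move 2: Lima -> Hanoi. Trent is in Hanoi.
After move 3: Hanoi -> Quito. Trent is in Quito.
After move 4: Quito -> Hanoi. Trent is in Hanoi.
After move 5: Hanoi -> Lima. Trent is in Lima.
After move 6: Lima -> Rome. Trent is in Rome.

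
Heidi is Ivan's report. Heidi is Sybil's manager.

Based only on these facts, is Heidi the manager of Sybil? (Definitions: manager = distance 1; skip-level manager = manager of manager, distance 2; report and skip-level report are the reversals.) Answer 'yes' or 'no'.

Answer: yes

Derivation:
Reconstructing the manager chain from the given facts:
  Ivan -> Heidi -> Sybil
(each arrow means 'manager of the next')
Positions in the chain (0 = top):
  position of Ivan: 0
  position of Heidi: 1
  position of Sybil: 2

Heidi is at position 1, Sybil is at position 2; signed distance (j - i) = 1.
'manager' requires j - i = 1. Actual distance is 1, so the relation HOLDS.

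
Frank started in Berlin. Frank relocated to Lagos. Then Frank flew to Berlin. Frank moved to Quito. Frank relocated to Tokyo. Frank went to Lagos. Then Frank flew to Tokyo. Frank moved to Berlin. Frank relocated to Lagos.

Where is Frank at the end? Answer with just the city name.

Tracking Frank's location:
Start: Frank is in Berlin.
After move 1: Berlin -> Lagos. Frank is in Lagos.
After move 2: Lagos -> Berlin. Frank is in Berlin.
After move 3: Berlin -> Quito. Frank is in Quito.
After move 4: Quito -> Tokyo. Frank is in Tokyo.
After move 5: Tokyo -> Lagos. Frank is in Lagos.
After move 6: Lagos -> Tokyo. Frank is in Tokyo.
After move 7: Tokyo -> Berlin. Frank is in Berlin.
After move 8: Berlin -> Lagos. Frank is in Lagos.

Answer: Lagos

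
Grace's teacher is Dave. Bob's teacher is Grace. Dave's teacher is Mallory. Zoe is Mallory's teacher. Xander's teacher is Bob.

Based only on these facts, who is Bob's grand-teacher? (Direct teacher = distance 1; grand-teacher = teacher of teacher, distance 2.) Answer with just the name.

Answer: Dave

Derivation:
Reconstructing the teacher chain from the given facts:
  Zoe -> Mallory -> Dave -> Grace -> Bob -> Xander
(each arrow means 'teacher of the next')
Positions in the chain (0 = top):
  position of Zoe: 0
  position of Mallory: 1
  position of Dave: 2
  position of Grace: 3
  position of Bob: 4
  position of Xander: 5

Bob is at position 4; the grand-teacher is 2 steps up the chain, i.e. position 2: Dave.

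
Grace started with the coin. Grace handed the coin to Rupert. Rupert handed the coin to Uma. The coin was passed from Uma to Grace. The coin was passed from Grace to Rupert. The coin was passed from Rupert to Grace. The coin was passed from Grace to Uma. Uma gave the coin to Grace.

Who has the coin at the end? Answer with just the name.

Answer: Grace

Derivation:
Tracking the coin through each event:
Start: Grace has the coin.
After event 1: Rupert has the coin.
After event 2: Uma has the coin.
After event 3: Grace has the coin.
After event 4: Rupert has the coin.
After event 5: Grace has the coin.
After event 6: Uma has the coin.
After event 7: Grace has the coin.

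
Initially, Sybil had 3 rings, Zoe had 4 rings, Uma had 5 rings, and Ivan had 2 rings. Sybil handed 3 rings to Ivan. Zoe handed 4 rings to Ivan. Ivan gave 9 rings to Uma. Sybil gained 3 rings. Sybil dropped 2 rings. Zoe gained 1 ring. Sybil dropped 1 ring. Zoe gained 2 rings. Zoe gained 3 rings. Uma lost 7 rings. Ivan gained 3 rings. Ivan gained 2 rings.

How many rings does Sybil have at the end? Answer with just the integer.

Answer: 0

Derivation:
Tracking counts step by step:
Start: Sybil=3, Zoe=4, Uma=5, Ivan=2
Event 1 (Sybil -> Ivan, 3): Sybil: 3 -> 0, Ivan: 2 -> 5. State: Sybil=0, Zoe=4, Uma=5, Ivan=5
Event 2 (Zoe -> Ivan, 4): Zoe: 4 -> 0, Ivan: 5 -> 9. State: Sybil=0, Zoe=0, Uma=5, Ivan=9
Event 3 (Ivan -> Uma, 9): Ivan: 9 -> 0, Uma: 5 -> 14. State: Sybil=0, Zoe=0, Uma=14, Ivan=0
Event 4 (Sybil +3): Sybil: 0 -> 3. State: Sybil=3, Zoe=0, Uma=14, Ivan=0
Event 5 (Sybil -2): Sybil: 3 -> 1. State: Sybil=1, Zoe=0, Uma=14, Ivan=0
Event 6 (Zoe +1): Zoe: 0 -> 1. State: Sybil=1, Zoe=1, Uma=14, Ivan=0
Event 7 (Sybil -1): Sybil: 1 -> 0. State: Sybil=0, Zoe=1, Uma=14, Ivan=0
Event 8 (Zoe +2): Zoe: 1 -> 3. State: Sybil=0, Zoe=3, Uma=14, Ivan=0
Event 9 (Zoe +3): Zoe: 3 -> 6. State: Sybil=0, Zoe=6, Uma=14, Ivan=0
Event 10 (Uma -7): Uma: 14 -> 7. State: Sybil=0, Zoe=6, Uma=7, Ivan=0
Event 11 (Ivan +3): Ivan: 0 -> 3. State: Sybil=0, Zoe=6, Uma=7, Ivan=3
Event 12 (Ivan +2): Ivan: 3 -> 5. State: Sybil=0, Zoe=6, Uma=7, Ivan=5

Sybil's final count: 0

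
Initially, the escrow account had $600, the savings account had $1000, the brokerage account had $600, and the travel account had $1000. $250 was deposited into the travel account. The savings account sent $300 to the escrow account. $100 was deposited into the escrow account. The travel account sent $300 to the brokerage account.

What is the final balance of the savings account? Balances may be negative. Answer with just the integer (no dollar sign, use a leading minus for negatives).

Answer: 700

Derivation:
Tracking account balances step by step:
Start: escrow=600, savings=1000, brokerage=600, travel=1000
Event 1 (deposit 250 to travel): travel: 1000 + 250 = 1250. Balances: escrow=600, savings=1000, brokerage=600, travel=1250
Event 2 (transfer 300 savings -> escrow): savings: 1000 - 300 = 700, escrow: 600 + 300 = 900. Balances: escrow=900, savings=700, brokerage=600, travel=1250
Event 3 (deposit 100 to escrow): escrow: 900 + 100 = 1000. Balances: escrow=1000, savings=700, brokerage=600, travel=1250
Event 4 (transfer 300 travel -> brokerage): travel: 1250 - 300 = 950, brokerage: 600 + 300 = 900. Balances: escrow=1000, savings=700, brokerage=900, travel=950

Final balance of savings: 700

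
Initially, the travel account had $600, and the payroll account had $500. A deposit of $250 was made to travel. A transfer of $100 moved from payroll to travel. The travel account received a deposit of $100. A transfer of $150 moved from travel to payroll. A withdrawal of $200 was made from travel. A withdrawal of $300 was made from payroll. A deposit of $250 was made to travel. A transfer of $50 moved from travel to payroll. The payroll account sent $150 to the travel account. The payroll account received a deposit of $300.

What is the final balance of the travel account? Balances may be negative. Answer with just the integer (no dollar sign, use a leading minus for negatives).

Answer: 1050

Derivation:
Tracking account balances step by step:
Start: travel=600, payroll=500
Event 1 (deposit 250 to travel): travel: 600 + 250 = 850. Balances: travel=850, payroll=500
Event 2 (transfer 100 payroll -> travel): payroll: 500 - 100 = 400, travel: 850 + 100 = 950. Balances: travel=950, payroll=400
Event 3 (deposit 100 to travel): travel: 950 + 100 = 1050. Balances: travel=1050, payroll=400
Event 4 (transfer 150 travel -> payroll): travel: 1050 - 150 = 900, payroll: 400 + 150 = 550. Balances: travel=900, payroll=550
Event 5 (withdraw 200 from travel): travel: 900 - 200 = 700. Balances: travel=700, payroll=550
Event 6 (withdraw 300 from payroll): payroll: 550 - 300 = 250. Balances: travel=700, payroll=250
Event 7 (deposit 250 to travel): travel: 700 + 250 = 950. Balances: travel=950, payroll=250
Event 8 (transfer 50 travel -> payroll): travel: 950 - 50 = 900, payroll: 250 + 50 = 300. Balances: travel=900, payroll=300
Event 9 (transfer 150 payroll -> travel): payroll: 300 - 150 = 150, travel: 900 + 150 = 1050. Balances: travel=1050, payroll=150
Event 10 (deposit 300 to payroll): payroll: 150 + 300 = 450. Balances: travel=1050, payroll=450

Final balance of travel: 1050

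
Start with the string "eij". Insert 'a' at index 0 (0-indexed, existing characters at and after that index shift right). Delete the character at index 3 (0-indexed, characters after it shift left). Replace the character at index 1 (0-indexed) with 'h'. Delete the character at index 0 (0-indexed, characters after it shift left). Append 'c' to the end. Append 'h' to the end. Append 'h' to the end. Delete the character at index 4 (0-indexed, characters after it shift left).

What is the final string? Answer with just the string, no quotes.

Answer: hich

Derivation:
Applying each edit step by step:
Start: "eij"
Op 1 (insert 'a' at idx 0): "eij" -> "aeij"
Op 2 (delete idx 3 = 'j'): "aeij" -> "aei"
Op 3 (replace idx 1: 'e' -> 'h'): "aei" -> "ahi"
Op 4 (delete idx 0 = 'a'): "ahi" -> "hi"
Op 5 (append 'c'): "hi" -> "hic"
Op 6 (append 'h'): "hic" -> "hich"
Op 7 (append 'h'): "hich" -> "hichh"
Op 8 (delete idx 4 = 'h'): "hichh" -> "hich"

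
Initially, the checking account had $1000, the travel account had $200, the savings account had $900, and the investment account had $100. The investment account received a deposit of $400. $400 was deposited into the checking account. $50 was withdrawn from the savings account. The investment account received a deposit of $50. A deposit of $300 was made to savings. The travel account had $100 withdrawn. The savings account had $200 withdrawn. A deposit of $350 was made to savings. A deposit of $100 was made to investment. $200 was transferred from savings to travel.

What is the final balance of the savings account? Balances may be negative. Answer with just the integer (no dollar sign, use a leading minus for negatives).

Tracking account balances step by step:
Start: checking=1000, travel=200, savings=900, investment=100
Event 1 (deposit 400 to investment): investment: 100 + 400 = 500. Balances: checking=1000, travel=200, savings=900, investment=500
Event 2 (deposit 400 to checking): checking: 1000 + 400 = 1400. Balances: checking=1400, travel=200, savings=900, investment=500
Event 3 (withdraw 50 from savings): savings: 900 - 50 = 850. Balances: checking=1400, travel=200, savings=850, investment=500
Event 4 (deposit 50 to investment): investment: 500 + 50 = 550. Balances: checking=1400, travel=200, savings=850, investment=550
Event 5 (deposit 300 to savings): savings: 850 + 300 = 1150. Balances: checking=1400, travel=200, savings=1150, investment=550
Event 6 (withdraw 100 from travel): travel: 200 - 100 = 100. Balances: checking=1400, travel=100, savings=1150, investment=550
Event 7 (withdraw 200 from savings): savings: 1150 - 200 = 950. Balances: checking=1400, travel=100, savings=950, investment=550
Event 8 (deposit 350 to savings): savings: 950 + 350 = 1300. Balances: checking=1400, travel=100, savings=1300, investment=550
Event 9 (deposit 100 to investment): investment: 550 + 100 = 650. Balances: checking=1400, travel=100, savings=1300, investment=650
Event 10 (transfer 200 savings -> travel): savings: 1300 - 200 = 1100, travel: 100 + 200 = 300. Balances: checking=1400, travel=300, savings=1100, investment=650

Final balance of savings: 1100

Answer: 1100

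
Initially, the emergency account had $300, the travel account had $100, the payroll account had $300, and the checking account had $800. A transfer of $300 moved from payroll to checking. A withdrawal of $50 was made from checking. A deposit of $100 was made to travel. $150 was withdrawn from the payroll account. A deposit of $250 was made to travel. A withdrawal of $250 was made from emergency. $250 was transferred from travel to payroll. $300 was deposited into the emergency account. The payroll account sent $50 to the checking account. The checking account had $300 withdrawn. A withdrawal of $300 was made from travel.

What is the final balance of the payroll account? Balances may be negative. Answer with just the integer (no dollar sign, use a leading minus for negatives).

Answer: 50

Derivation:
Tracking account balances step by step:
Start: emergency=300, travel=100, payroll=300, checking=800
Event 1 (transfer 300 payroll -> checking): payroll: 300 - 300 = 0, checking: 800 + 300 = 1100. Balances: emergency=300, travel=100, payroll=0, checking=1100
Event 2 (withdraw 50 from checking): checking: 1100 - 50 = 1050. Balances: emergency=300, travel=100, payroll=0, checking=1050
Event 3 (deposit 100 to travel): travel: 100 + 100 = 200. Balances: emergency=300, travel=200, payroll=0, checking=1050
Event 4 (withdraw 150 from payroll): payroll: 0 - 150 = -150. Balances: emergency=300, travel=200, payroll=-150, checking=1050
Event 5 (deposit 250 to travel): travel: 200 + 250 = 450. Balances: emergency=300, travel=450, payroll=-150, checking=1050
Event 6 (withdraw 250 from emergency): emergency: 300 - 250 = 50. Balances: emergency=50, travel=450, payroll=-150, checking=1050
Event 7 (transfer 250 travel -> payroll): travel: 450 - 250 = 200, payroll: -150 + 250 = 100. Balances: emergency=50, travel=200, payroll=100, checking=1050
Event 8 (deposit 300 to emergency): emergency: 50 + 300 = 350. Balances: emergency=350, travel=200, payroll=100, checking=1050
Event 9 (transfer 50 payroll -> checking): payroll: 100 - 50 = 50, checking: 1050 + 50 = 1100. Balances: emergency=350, travel=200, payroll=50, checking=1100
Event 10 (withdraw 300 from checking): checking: 1100 - 300 = 800. Balances: emergency=350, travel=200, payroll=50, checking=800
Event 11 (withdraw 300 from travel): travel: 200 - 300 = -100. Balances: emergency=350, travel=-100, payroll=50, checking=800

Final balance of payroll: 50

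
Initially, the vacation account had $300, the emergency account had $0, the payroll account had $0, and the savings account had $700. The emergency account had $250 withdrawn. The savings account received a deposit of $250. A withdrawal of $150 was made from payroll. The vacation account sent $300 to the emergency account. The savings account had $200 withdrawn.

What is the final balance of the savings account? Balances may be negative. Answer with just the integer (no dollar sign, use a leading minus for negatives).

Answer: 750

Derivation:
Tracking account balances step by step:
Start: vacation=300, emergency=0, payroll=0, savings=700
Event 1 (withdraw 250 from emergency): emergency: 0 - 250 = -250. Balances: vacation=300, emergency=-250, payroll=0, savings=700
Event 2 (deposit 250 to savings): savings: 700 + 250 = 950. Balances: vacation=300, emergency=-250, payroll=0, savings=950
Event 3 (withdraw 150 from payroll): payroll: 0 - 150 = -150. Balances: vacation=300, emergency=-250, payroll=-150, savings=950
Event 4 (transfer 300 vacation -> emergency): vacation: 300 - 300 = 0, emergency: -250 + 300 = 50. Balances: vacation=0, emergency=50, payroll=-150, savings=950
Event 5 (withdraw 200 from savings): savings: 950 - 200 = 750. Balances: vacation=0, emergency=50, payroll=-150, savings=750

Final balance of savings: 750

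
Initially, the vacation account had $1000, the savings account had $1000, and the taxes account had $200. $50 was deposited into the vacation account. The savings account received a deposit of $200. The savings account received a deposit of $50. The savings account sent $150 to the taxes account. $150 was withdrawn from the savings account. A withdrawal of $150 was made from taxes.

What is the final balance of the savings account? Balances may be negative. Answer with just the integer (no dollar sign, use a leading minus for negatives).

Answer: 950

Derivation:
Tracking account balances step by step:
Start: vacation=1000, savings=1000, taxes=200
Event 1 (deposit 50 to vacation): vacation: 1000 + 50 = 1050. Balances: vacation=1050, savings=1000, taxes=200
Event 2 (deposit 200 to savings): savings: 1000 + 200 = 1200. Balances: vacation=1050, savings=1200, taxes=200
Event 3 (deposit 50 to savings): savings: 1200 + 50 = 1250. Balances: vacation=1050, savings=1250, taxes=200
Event 4 (transfer 150 savings -> taxes): savings: 1250 - 150 = 1100, taxes: 200 + 150 = 350. Balances: vacation=1050, savings=1100, taxes=350
Event 5 (withdraw 150 from savings): savings: 1100 - 150 = 950. Balances: vacation=1050, savings=950, taxes=350
Event 6 (withdraw 150 from taxes): taxes: 350 - 150 = 200. Balances: vacation=1050, savings=950, taxes=200

Final balance of savings: 950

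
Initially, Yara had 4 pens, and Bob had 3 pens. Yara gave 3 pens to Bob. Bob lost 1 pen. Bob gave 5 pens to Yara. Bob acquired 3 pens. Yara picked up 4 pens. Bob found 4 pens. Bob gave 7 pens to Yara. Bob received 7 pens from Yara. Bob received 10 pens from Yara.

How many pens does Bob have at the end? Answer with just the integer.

Tracking counts step by step:
Start: Yara=4, Bob=3
Event 1 (Yara -> Bob, 3): Yara: 4 -> 1, Bob: 3 -> 6. State: Yara=1, Bob=6
Event 2 (Bob -1): Bob: 6 -> 5. State: Yara=1, Bob=5
Event 3 (Bob -> Yara, 5): Bob: 5 -> 0, Yara: 1 -> 6. State: Yara=6, Bob=0
Event 4 (Bob +3): Bob: 0 -> 3. State: Yara=6, Bob=3
Event 5 (Yara +4): Yara: 6 -> 10. State: Yara=10, Bob=3
Event 6 (Bob +4): Bob: 3 -> 7. State: Yara=10, Bob=7
Event 7 (Bob -> Yara, 7): Bob: 7 -> 0, Yara: 10 -> 17. State: Yara=17, Bob=0
Event 8 (Yara -> Bob, 7): Yara: 17 -> 10, Bob: 0 -> 7. State: Yara=10, Bob=7
Event 9 (Yara -> Bob, 10): Yara: 10 -> 0, Bob: 7 -> 17. State: Yara=0, Bob=17

Bob's final count: 17

Answer: 17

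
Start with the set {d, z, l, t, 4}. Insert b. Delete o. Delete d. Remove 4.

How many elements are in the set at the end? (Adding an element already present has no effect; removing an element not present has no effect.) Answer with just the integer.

Tracking the set through each operation:
Start: {4, d, l, t, z}
Event 1 (add b): added. Set: {4, b, d, l, t, z}
Event 2 (remove o): not present, no change. Set: {4, b, d, l, t, z}
Event 3 (remove d): removed. Set: {4, b, l, t, z}
Event 4 (remove 4): removed. Set: {b, l, t, z}

Final set: {b, l, t, z} (size 4)

Answer: 4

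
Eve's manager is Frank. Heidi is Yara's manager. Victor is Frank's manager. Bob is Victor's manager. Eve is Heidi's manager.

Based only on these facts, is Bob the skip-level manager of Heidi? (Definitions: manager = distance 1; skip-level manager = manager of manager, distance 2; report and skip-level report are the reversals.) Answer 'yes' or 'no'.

Reconstructing the manager chain from the given facts:
  Bob -> Victor -> Frank -> Eve -> Heidi -> Yara
(each arrow means 'manager of the next')
Positions in the chain (0 = top):
  position of Bob: 0
  position of Victor: 1
  position of Frank: 2
  position of Eve: 3
  position of Heidi: 4
  position of Yara: 5

Bob is at position 0, Heidi is at position 4; signed distance (j - i) = 4.
'skip-level manager' requires j - i = 2. Actual distance is 4, so the relation does NOT hold.

Answer: no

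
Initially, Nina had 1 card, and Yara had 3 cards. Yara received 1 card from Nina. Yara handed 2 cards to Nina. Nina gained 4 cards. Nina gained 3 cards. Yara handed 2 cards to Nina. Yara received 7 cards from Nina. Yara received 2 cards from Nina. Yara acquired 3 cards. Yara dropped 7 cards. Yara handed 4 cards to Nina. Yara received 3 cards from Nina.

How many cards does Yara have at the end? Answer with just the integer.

Answer: 4

Derivation:
Tracking counts step by step:
Start: Nina=1, Yara=3
Event 1 (Nina -> Yara, 1): Nina: 1 -> 0, Yara: 3 -> 4. State: Nina=0, Yara=4
Event 2 (Yara -> Nina, 2): Yara: 4 -> 2, Nina: 0 -> 2. State: Nina=2, Yara=2
Event 3 (Nina +4): Nina: 2 -> 6. State: Nina=6, Yara=2
Event 4 (Nina +3): Nina: 6 -> 9. State: Nina=9, Yara=2
Event 5 (Yara -> Nina, 2): Yara: 2 -> 0, Nina: 9 -> 11. State: Nina=11, Yara=0
Event 6 (Nina -> Yara, 7): Nina: 11 -> 4, Yara: 0 -> 7. State: Nina=4, Yara=7
Event 7 (Nina -> Yara, 2): Nina: 4 -> 2, Yara: 7 -> 9. State: Nina=2, Yara=9
Event 8 (Yara +3): Yara: 9 -> 12. State: Nina=2, Yara=12
Event 9 (Yara -7): Yara: 12 -> 5. State: Nina=2, Yara=5
Event 10 (Yara -> Nina, 4): Yara: 5 -> 1, Nina: 2 -> 6. State: Nina=6, Yara=1
Event 11 (Nina -> Yara, 3): Nina: 6 -> 3, Yara: 1 -> 4. State: Nina=3, Yara=4

Yara's final count: 4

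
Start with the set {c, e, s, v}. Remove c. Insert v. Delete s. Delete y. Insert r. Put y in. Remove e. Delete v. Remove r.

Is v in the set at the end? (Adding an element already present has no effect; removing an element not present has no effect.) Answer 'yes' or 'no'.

Tracking the set through each operation:
Start: {c, e, s, v}
Event 1 (remove c): removed. Set: {e, s, v}
Event 2 (add v): already present, no change. Set: {e, s, v}
Event 3 (remove s): removed. Set: {e, v}
Event 4 (remove y): not present, no change. Set: {e, v}
Event 5 (add r): added. Set: {e, r, v}
Event 6 (add y): added. Set: {e, r, v, y}
Event 7 (remove e): removed. Set: {r, v, y}
Event 8 (remove v): removed. Set: {r, y}
Event 9 (remove r): removed. Set: {y}

Final set: {y} (size 1)
v is NOT in the final set.

Answer: no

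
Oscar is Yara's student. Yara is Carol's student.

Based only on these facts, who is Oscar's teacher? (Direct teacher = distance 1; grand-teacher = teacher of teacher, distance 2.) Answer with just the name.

Reconstructing the teacher chain from the given facts:
  Carol -> Yara -> Oscar
(each arrow means 'teacher of the next')
Positions in the chain (0 = top):
  position of Carol: 0
  position of Yara: 1
  position of Oscar: 2

Oscar is at position 2; the teacher is 1 step up the chain, i.e. position 1: Yara.

Answer: Yara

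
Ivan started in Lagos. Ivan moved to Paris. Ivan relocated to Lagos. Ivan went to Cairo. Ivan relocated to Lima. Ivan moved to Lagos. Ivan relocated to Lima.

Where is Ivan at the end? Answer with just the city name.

Answer: Lima

Derivation:
Tracking Ivan's location:
Start: Ivan is in Lagos.
After move 1: Lagos -> Paris. Ivan is in Paris.
After move 2: Paris -> Lagos. Ivan is in Lagos.
After move 3: Lagos -> Cairo. Ivan is in Cairo.
After move 4: Cairo -> Lima. Ivan is in Lima.
After move 5: Lima -> Lagos. Ivan is in Lagos.
After move 6: Lagos -> Lima. Ivan is in Lima.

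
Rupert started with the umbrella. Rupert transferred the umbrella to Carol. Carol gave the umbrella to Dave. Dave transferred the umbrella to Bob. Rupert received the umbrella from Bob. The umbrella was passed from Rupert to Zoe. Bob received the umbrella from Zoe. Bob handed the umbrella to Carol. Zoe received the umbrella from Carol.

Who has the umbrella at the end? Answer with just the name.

Answer: Zoe

Derivation:
Tracking the umbrella through each event:
Start: Rupert has the umbrella.
After event 1: Carol has the umbrella.
After event 2: Dave has the umbrella.
After event 3: Bob has the umbrella.
After event 4: Rupert has the umbrella.
After event 5: Zoe has the umbrella.
After event 6: Bob has the umbrella.
After event 7: Carol has the umbrella.
After event 8: Zoe has the umbrella.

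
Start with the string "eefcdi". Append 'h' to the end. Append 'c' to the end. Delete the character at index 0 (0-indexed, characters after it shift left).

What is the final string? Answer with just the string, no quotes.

Applying each edit step by step:
Start: "eefcdi"
Op 1 (append 'h'): "eefcdi" -> "eefcdih"
Op 2 (append 'c'): "eefcdih" -> "eefcdihc"
Op 3 (delete idx 0 = 'e'): "eefcdihc" -> "efcdihc"

Answer: efcdihc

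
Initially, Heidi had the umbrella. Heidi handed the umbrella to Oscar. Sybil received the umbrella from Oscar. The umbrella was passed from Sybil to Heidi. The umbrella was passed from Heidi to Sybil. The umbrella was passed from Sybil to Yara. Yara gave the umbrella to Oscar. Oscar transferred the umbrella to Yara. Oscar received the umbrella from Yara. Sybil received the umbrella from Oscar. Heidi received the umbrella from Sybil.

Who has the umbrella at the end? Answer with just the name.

Answer: Heidi

Derivation:
Tracking the umbrella through each event:
Start: Heidi has the umbrella.
After event 1: Oscar has the umbrella.
After event 2: Sybil has the umbrella.
After event 3: Heidi has the umbrella.
After event 4: Sybil has the umbrella.
After event 5: Yara has the umbrella.
After event 6: Oscar has the umbrella.
After event 7: Yara has the umbrella.
After event 8: Oscar has the umbrella.
After event 9: Sybil has the umbrella.
After event 10: Heidi has the umbrella.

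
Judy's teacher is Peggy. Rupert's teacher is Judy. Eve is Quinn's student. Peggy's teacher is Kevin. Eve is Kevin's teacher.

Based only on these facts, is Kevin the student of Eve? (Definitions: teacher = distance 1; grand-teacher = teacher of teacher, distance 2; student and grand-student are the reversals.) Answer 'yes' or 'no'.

Answer: yes

Derivation:
Reconstructing the teacher chain from the given facts:
  Quinn -> Eve -> Kevin -> Peggy -> Judy -> Rupert
(each arrow means 'teacher of the next')
Positions in the chain (0 = top):
  position of Quinn: 0
  position of Eve: 1
  position of Kevin: 2
  position of Peggy: 3
  position of Judy: 4
  position of Rupert: 5

Kevin is at position 2, Eve is at position 1; signed distance (j - i) = -1.
'student' requires j - i = -1. Actual distance is -1, so the relation HOLDS.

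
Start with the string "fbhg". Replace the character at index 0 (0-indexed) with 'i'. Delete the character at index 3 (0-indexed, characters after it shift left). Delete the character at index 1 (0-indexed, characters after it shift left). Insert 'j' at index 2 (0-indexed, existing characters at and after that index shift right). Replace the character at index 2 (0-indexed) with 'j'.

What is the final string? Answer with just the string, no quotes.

Answer: ihj

Derivation:
Applying each edit step by step:
Start: "fbhg"
Op 1 (replace idx 0: 'f' -> 'i'): "fbhg" -> "ibhg"
Op 2 (delete idx 3 = 'g'): "ibhg" -> "ibh"
Op 3 (delete idx 1 = 'b'): "ibh" -> "ih"
Op 4 (insert 'j' at idx 2): "ih" -> "ihj"
Op 5 (replace idx 2: 'j' -> 'j'): "ihj" -> "ihj"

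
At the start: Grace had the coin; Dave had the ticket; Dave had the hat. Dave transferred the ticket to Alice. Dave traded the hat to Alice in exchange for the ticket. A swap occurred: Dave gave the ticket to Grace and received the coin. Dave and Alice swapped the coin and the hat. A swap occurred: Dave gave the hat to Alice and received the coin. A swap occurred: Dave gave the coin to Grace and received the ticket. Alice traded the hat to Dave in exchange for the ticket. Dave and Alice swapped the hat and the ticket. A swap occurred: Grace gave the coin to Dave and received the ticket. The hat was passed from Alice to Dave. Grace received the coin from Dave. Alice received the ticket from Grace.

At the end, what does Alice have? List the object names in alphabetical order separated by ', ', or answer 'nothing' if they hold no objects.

Tracking all object holders:
Start: coin:Grace, ticket:Dave, hat:Dave
Event 1 (give ticket: Dave -> Alice). State: coin:Grace, ticket:Alice, hat:Dave
Event 2 (swap hat<->ticket: now hat:Alice, ticket:Dave). State: coin:Grace, ticket:Dave, hat:Alice
Event 3 (swap ticket<->coin: now ticket:Grace, coin:Dave). State: coin:Dave, ticket:Grace, hat:Alice
Event 4 (swap coin<->hat: now coin:Alice, hat:Dave). State: coin:Alice, ticket:Grace, hat:Dave
Event 5 (swap hat<->coin: now hat:Alice, coin:Dave). State: coin:Dave, ticket:Grace, hat:Alice
Event 6 (swap coin<->ticket: now coin:Grace, ticket:Dave). State: coin:Grace, ticket:Dave, hat:Alice
Event 7 (swap hat<->ticket: now hat:Dave, ticket:Alice). State: coin:Grace, ticket:Alice, hat:Dave
Event 8 (swap hat<->ticket: now hat:Alice, ticket:Dave). State: coin:Grace, ticket:Dave, hat:Alice
Event 9 (swap coin<->ticket: now coin:Dave, ticket:Grace). State: coin:Dave, ticket:Grace, hat:Alice
Event 10 (give hat: Alice -> Dave). State: coin:Dave, ticket:Grace, hat:Dave
Event 11 (give coin: Dave -> Grace). State: coin:Grace, ticket:Grace, hat:Dave
Event 12 (give ticket: Grace -> Alice). State: coin:Grace, ticket:Alice, hat:Dave

Final state: coin:Grace, ticket:Alice, hat:Dave
Alice holds: ticket.

Answer: ticket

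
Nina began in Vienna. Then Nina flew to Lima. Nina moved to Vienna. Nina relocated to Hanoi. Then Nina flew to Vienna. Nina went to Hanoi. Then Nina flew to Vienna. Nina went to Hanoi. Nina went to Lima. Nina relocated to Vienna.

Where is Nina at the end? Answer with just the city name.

Answer: Vienna

Derivation:
Tracking Nina's location:
Start: Nina is in Vienna.
After move 1: Vienna -> Lima. Nina is in Lima.
After move 2: Lima -> Vienna. Nina is in Vienna.
After move 3: Vienna -> Hanoi. Nina is in Hanoi.
After move 4: Hanoi -> Vienna. Nina is in Vienna.
After move 5: Vienna -> Hanoi. Nina is in Hanoi.
After move 6: Hanoi -> Vienna. Nina is in Vienna.
After move 7: Vienna -> Hanoi. Nina is in Hanoi.
After move 8: Hanoi -> Lima. Nina is in Lima.
After move 9: Lima -> Vienna. Nina is in Vienna.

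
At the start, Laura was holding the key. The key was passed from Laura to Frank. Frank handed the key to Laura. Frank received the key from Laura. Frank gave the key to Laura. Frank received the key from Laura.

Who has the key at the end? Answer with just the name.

Answer: Frank

Derivation:
Tracking the key through each event:
Start: Laura has the key.
After event 1: Frank has the key.
After event 2: Laura has the key.
After event 3: Frank has the key.
After event 4: Laura has the key.
After event 5: Frank has the key.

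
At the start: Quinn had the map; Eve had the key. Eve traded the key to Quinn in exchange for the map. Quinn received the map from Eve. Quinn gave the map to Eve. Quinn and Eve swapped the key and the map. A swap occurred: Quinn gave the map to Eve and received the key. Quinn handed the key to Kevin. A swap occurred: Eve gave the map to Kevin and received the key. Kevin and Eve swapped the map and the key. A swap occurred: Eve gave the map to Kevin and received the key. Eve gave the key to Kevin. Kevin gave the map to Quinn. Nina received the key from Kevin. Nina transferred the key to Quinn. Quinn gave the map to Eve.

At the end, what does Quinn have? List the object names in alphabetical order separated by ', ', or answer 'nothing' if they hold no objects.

Answer: key

Derivation:
Tracking all object holders:
Start: map:Quinn, key:Eve
Event 1 (swap key<->map: now key:Quinn, map:Eve). State: map:Eve, key:Quinn
Event 2 (give map: Eve -> Quinn). State: map:Quinn, key:Quinn
Event 3 (give map: Quinn -> Eve). State: map:Eve, key:Quinn
Event 4 (swap key<->map: now key:Eve, map:Quinn). State: map:Quinn, key:Eve
Event 5 (swap map<->key: now map:Eve, key:Quinn). State: map:Eve, key:Quinn
Event 6 (give key: Quinn -> Kevin). State: map:Eve, key:Kevin
Event 7 (swap map<->key: now map:Kevin, key:Eve). State: map:Kevin, key:Eve
Event 8 (swap map<->key: now map:Eve, key:Kevin). State: map:Eve, key:Kevin
Event 9 (swap map<->key: now map:Kevin, key:Eve). State: map:Kevin, key:Eve
Event 10 (give key: Eve -> Kevin). State: map:Kevin, key:Kevin
Event 11 (give map: Kevin -> Quinn). State: map:Quinn, key:Kevin
Event 12 (give key: Kevin -> Nina). State: map:Quinn, key:Nina
Event 13 (give key: Nina -> Quinn). State: map:Quinn, key:Quinn
Event 14 (give map: Quinn -> Eve). State: map:Eve, key:Quinn

Final state: map:Eve, key:Quinn
Quinn holds: key.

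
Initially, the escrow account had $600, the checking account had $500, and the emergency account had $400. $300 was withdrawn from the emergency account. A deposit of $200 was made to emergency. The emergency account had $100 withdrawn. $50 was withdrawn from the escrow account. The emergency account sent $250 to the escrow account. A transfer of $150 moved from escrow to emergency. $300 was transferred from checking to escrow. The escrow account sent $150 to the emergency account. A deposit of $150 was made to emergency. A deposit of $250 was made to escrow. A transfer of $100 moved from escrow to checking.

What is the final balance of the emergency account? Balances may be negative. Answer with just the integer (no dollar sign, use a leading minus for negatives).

Tracking account balances step by step:
Start: escrow=600, checking=500, emergency=400
Event 1 (withdraw 300 from emergency): emergency: 400 - 300 = 100. Balances: escrow=600, checking=500, emergency=100
Event 2 (deposit 200 to emergency): emergency: 100 + 200 = 300. Balances: escrow=600, checking=500, emergency=300
Event 3 (withdraw 100 from emergency): emergency: 300 - 100 = 200. Balances: escrow=600, checking=500, emergency=200
Event 4 (withdraw 50 from escrow): escrow: 600 - 50 = 550. Balances: escrow=550, checking=500, emergency=200
Event 5 (transfer 250 emergency -> escrow): emergency: 200 - 250 = -50, escrow: 550 + 250 = 800. Balances: escrow=800, checking=500, emergency=-50
Event 6 (transfer 150 escrow -> emergency): escrow: 800 - 150 = 650, emergency: -50 + 150 = 100. Balances: escrow=650, checking=500, emergency=100
Event 7 (transfer 300 checking -> escrow): checking: 500 - 300 = 200, escrow: 650 + 300 = 950. Balances: escrow=950, checking=200, emergency=100
Event 8 (transfer 150 escrow -> emergency): escrow: 950 - 150 = 800, emergency: 100 + 150 = 250. Balances: escrow=800, checking=200, emergency=250
Event 9 (deposit 150 to emergency): emergency: 250 + 150 = 400. Balances: escrow=800, checking=200, emergency=400
Event 10 (deposit 250 to escrow): escrow: 800 + 250 = 1050. Balances: escrow=1050, checking=200, emergency=400
Event 11 (transfer 100 escrow -> checking): escrow: 1050 - 100 = 950, checking: 200 + 100 = 300. Balances: escrow=950, checking=300, emergency=400

Final balance of emergency: 400

Answer: 400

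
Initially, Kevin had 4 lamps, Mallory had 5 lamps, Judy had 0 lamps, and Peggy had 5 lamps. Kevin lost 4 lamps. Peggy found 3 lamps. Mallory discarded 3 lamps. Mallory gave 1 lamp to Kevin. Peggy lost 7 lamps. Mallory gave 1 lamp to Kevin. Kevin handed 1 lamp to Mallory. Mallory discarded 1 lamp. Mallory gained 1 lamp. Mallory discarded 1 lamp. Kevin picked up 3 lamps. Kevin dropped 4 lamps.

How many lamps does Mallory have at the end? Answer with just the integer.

Answer: 0

Derivation:
Tracking counts step by step:
Start: Kevin=4, Mallory=5, Judy=0, Peggy=5
Event 1 (Kevin -4): Kevin: 4 -> 0. State: Kevin=0, Mallory=5, Judy=0, Peggy=5
Event 2 (Peggy +3): Peggy: 5 -> 8. State: Kevin=0, Mallory=5, Judy=0, Peggy=8
Event 3 (Mallory -3): Mallory: 5 -> 2. State: Kevin=0, Mallory=2, Judy=0, Peggy=8
Event 4 (Mallory -> Kevin, 1): Mallory: 2 -> 1, Kevin: 0 -> 1. State: Kevin=1, Mallory=1, Judy=0, Peggy=8
Event 5 (Peggy -7): Peggy: 8 -> 1. State: Kevin=1, Mallory=1, Judy=0, Peggy=1
Event 6 (Mallory -> Kevin, 1): Mallory: 1 -> 0, Kevin: 1 -> 2. State: Kevin=2, Mallory=0, Judy=0, Peggy=1
Event 7 (Kevin -> Mallory, 1): Kevin: 2 -> 1, Mallory: 0 -> 1. State: Kevin=1, Mallory=1, Judy=0, Peggy=1
Event 8 (Mallory -1): Mallory: 1 -> 0. State: Kevin=1, Mallory=0, Judy=0, Peggy=1
Event 9 (Mallory +1): Mallory: 0 -> 1. State: Kevin=1, Mallory=1, Judy=0, Peggy=1
Event 10 (Mallory -1): Mallory: 1 -> 0. State: Kevin=1, Mallory=0, Judy=0, Peggy=1
Event 11 (Kevin +3): Kevin: 1 -> 4. State: Kevin=4, Mallory=0, Judy=0, Peggy=1
Event 12 (Kevin -4): Kevin: 4 -> 0. State: Kevin=0, Mallory=0, Judy=0, Peggy=1

Mallory's final count: 0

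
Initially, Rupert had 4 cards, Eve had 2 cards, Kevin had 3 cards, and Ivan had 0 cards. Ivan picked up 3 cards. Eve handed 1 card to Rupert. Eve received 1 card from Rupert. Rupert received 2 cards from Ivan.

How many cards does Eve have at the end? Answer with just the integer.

Tracking counts step by step:
Start: Rupert=4, Eve=2, Kevin=3, Ivan=0
Event 1 (Ivan +3): Ivan: 0 -> 3. State: Rupert=4, Eve=2, Kevin=3, Ivan=3
Event 2 (Eve -> Rupert, 1): Eve: 2 -> 1, Rupert: 4 -> 5. State: Rupert=5, Eve=1, Kevin=3, Ivan=3
Event 3 (Rupert -> Eve, 1): Rupert: 5 -> 4, Eve: 1 -> 2. State: Rupert=4, Eve=2, Kevin=3, Ivan=3
Event 4 (Ivan -> Rupert, 2): Ivan: 3 -> 1, Rupert: 4 -> 6. State: Rupert=6, Eve=2, Kevin=3, Ivan=1

Eve's final count: 2

Answer: 2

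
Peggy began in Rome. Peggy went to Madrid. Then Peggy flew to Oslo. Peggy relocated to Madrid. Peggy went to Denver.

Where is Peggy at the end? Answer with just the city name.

Answer: Denver

Derivation:
Tracking Peggy's location:
Start: Peggy is in Rome.
After move 1: Rome -> Madrid. Peggy is in Madrid.
After move 2: Madrid -> Oslo. Peggy is in Oslo.
After move 3: Oslo -> Madrid. Peggy is in Madrid.
After move 4: Madrid -> Denver. Peggy is in Denver.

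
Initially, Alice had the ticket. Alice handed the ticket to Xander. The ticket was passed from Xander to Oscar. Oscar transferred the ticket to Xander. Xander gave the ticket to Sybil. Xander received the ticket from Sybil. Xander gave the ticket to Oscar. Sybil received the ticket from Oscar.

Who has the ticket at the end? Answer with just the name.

Answer: Sybil

Derivation:
Tracking the ticket through each event:
Start: Alice has the ticket.
After event 1: Xander has the ticket.
After event 2: Oscar has the ticket.
After event 3: Xander has the ticket.
After event 4: Sybil has the ticket.
After event 5: Xander has the ticket.
After event 6: Oscar has the ticket.
After event 7: Sybil has the ticket.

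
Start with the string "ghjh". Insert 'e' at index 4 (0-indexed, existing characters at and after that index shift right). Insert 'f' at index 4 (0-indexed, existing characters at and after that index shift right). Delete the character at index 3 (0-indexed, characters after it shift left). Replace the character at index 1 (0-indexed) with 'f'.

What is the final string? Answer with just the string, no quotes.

Answer: gfjfe

Derivation:
Applying each edit step by step:
Start: "ghjh"
Op 1 (insert 'e' at idx 4): "ghjh" -> "ghjhe"
Op 2 (insert 'f' at idx 4): "ghjhe" -> "ghjhfe"
Op 3 (delete idx 3 = 'h'): "ghjhfe" -> "ghjfe"
Op 4 (replace idx 1: 'h' -> 'f'): "ghjfe" -> "gfjfe"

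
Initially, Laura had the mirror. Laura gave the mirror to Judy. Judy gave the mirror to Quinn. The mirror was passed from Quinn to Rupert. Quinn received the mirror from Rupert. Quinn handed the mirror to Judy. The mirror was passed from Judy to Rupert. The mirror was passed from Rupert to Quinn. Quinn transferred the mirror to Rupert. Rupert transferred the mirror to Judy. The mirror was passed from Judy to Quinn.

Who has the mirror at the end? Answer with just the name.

Tracking the mirror through each event:
Start: Laura has the mirror.
After event 1: Judy has the mirror.
After event 2: Quinn has the mirror.
After event 3: Rupert has the mirror.
After event 4: Quinn has the mirror.
After event 5: Judy has the mirror.
After event 6: Rupert has the mirror.
After event 7: Quinn has the mirror.
After event 8: Rupert has the mirror.
After event 9: Judy has the mirror.
After event 10: Quinn has the mirror.

Answer: Quinn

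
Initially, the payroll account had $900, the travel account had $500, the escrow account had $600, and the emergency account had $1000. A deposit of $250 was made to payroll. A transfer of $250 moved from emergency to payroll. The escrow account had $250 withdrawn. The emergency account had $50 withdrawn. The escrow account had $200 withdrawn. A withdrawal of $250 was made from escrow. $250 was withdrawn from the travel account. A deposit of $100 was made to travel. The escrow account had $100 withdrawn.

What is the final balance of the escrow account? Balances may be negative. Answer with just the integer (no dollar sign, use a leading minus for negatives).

Tracking account balances step by step:
Start: payroll=900, travel=500, escrow=600, emergency=1000
Event 1 (deposit 250 to payroll): payroll: 900 + 250 = 1150. Balances: payroll=1150, travel=500, escrow=600, emergency=1000
Event 2 (transfer 250 emergency -> payroll): emergency: 1000 - 250 = 750, payroll: 1150 + 250 = 1400. Balances: payroll=1400, travel=500, escrow=600, emergency=750
Event 3 (withdraw 250 from escrow): escrow: 600 - 250 = 350. Balances: payroll=1400, travel=500, escrow=350, emergency=750
Event 4 (withdraw 50 from emergency): emergency: 750 - 50 = 700. Balances: payroll=1400, travel=500, escrow=350, emergency=700
Event 5 (withdraw 200 from escrow): escrow: 350 - 200 = 150. Balances: payroll=1400, travel=500, escrow=150, emergency=700
Event 6 (withdraw 250 from escrow): escrow: 150 - 250 = -100. Balances: payroll=1400, travel=500, escrow=-100, emergency=700
Event 7 (withdraw 250 from travel): travel: 500 - 250 = 250. Balances: payroll=1400, travel=250, escrow=-100, emergency=700
Event 8 (deposit 100 to travel): travel: 250 + 100 = 350. Balances: payroll=1400, travel=350, escrow=-100, emergency=700
Event 9 (withdraw 100 from escrow): escrow: -100 - 100 = -200. Balances: payroll=1400, travel=350, escrow=-200, emergency=700

Final balance of escrow: -200

Answer: -200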